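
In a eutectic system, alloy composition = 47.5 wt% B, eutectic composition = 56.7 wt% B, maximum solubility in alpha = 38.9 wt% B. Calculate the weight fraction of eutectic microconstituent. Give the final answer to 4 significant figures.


f_primary = (C_e - C0) / (C_e - C_alpha_max)
f_primary = (56.7 - 47.5) / (56.7 - 38.9)
f_primary = 0.516854
f_eutectic = 1 - 0.516854 = 0.4831


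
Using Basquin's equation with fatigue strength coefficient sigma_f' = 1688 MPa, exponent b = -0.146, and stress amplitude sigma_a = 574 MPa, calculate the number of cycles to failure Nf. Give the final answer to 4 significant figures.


sigma_a = sigma_f' * (2*Nf)^b
2*Nf = (sigma_a / sigma_f')^(1/b)
2*Nf = (574 / 1688)^(1/-0.146)
2*Nf = 1616.72
Nf = 808.4 cycles


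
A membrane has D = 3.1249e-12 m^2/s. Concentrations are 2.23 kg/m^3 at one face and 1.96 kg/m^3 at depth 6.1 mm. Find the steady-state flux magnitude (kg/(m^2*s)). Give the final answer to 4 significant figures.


J = -D * (dC/dx) = D * (C1 - C2) / dx
J = 3.1249e-12 * (2.23 - 1.96) / 6.1e-03
J = 1.383e-10 kg/(m^2*s)


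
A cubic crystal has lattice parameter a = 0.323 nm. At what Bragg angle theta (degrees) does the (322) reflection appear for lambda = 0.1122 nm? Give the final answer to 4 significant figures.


d = a / sqrt(h^2+k^2+l^2)
d = 0.323 / sqrt(17) = 0.078339 nm
lambda = 2*d*sin(theta)  =>  sin(theta) = lambda / (2*d)
sin(theta) = 0.1122 / (2 * 0.078339) = 0.716118
theta = 45.73 deg


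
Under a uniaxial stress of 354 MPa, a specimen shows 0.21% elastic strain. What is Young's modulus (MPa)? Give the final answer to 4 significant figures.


E = sigma / epsilon
epsilon = 0.21% = 2.1e-03
E = 354 / 2.1e-03
E = 168600 MPa


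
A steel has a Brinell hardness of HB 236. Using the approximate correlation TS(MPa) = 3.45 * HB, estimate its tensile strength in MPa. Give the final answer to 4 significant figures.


TS (MPa) = 3.45 * HB
TS = 3.45 * 236
TS = 814.2 MPa


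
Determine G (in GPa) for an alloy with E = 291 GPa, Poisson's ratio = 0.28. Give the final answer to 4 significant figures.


G = E / (2*(1+nu))
G = 291 / (2*(1+0.28))
G = 113.7 GPa


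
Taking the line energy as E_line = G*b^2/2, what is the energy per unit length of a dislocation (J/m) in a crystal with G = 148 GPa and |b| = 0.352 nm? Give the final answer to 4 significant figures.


E = G*b^2/2
b = 0.352 nm = 3.52e-10 m
G = 148 GPa = 1.48e+11 Pa
E = 0.5 * 1.48e+11 * (3.52e-10)^2
E = 9.169e-09 J/m


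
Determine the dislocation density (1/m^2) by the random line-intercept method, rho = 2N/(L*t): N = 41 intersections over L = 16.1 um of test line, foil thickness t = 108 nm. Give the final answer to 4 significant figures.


rho = 2N / (L * t)
L = 16.1 um = 1.61e-05 m, t = 108 nm = 1.08e-07 m
rho = 2 * 41 / (1.61e-05 * 1.08e-07)
rho = 4.716e+13 1/m^2


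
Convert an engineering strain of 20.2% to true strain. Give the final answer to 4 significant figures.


epsilon_true = ln(1 + epsilon_eng)
epsilon_true = ln(1 + 0.202)
epsilon_true = 0.184


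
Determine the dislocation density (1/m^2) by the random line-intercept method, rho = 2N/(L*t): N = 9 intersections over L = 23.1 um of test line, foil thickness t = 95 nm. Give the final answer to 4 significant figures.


rho = 2N / (L * t)
L = 23.1 um = 2.31e-05 m, t = 95 nm = 9.5e-08 m
rho = 2 * 9 / (2.31e-05 * 9.5e-08)
rho = 8.202e+12 1/m^2


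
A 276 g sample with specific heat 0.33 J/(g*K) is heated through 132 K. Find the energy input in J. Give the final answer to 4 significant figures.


Q = m * cp * dT
Q = 276 * 0.33 * 132
Q = 12020 J


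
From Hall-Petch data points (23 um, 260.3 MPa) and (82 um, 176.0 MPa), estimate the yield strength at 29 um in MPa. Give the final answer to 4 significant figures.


sigma_y = sigma0 + k / sqrt(d)
1/sqrt(d1) = 1/sqrt(2.3e-05) = 208.514;  1/sqrt(d2) = 110.432
k = (sigma1 - sigma2) / (1/sqrt(d1) - 1/sqrt(d2)) = (260.3 - 176.0) / (208.514 - 110.432) = 0.859477 MPa*m^0.5
sigma0 = sigma1 - k/sqrt(d1) = 260.3 - 0.859477*208.514 = 81.0866 MPa
sigma_y(d3) = 81.0866 + 0.859477 / sqrt(2.9e-05) = 240.7 MPa


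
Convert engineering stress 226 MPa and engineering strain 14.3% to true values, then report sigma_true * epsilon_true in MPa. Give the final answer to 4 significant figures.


sigma_true = sigma_eng * (1 + epsilon_eng)
sigma_true = 226 * (1 + 0.143) = 258.318 MPa
epsilon_true = ln(1 + epsilon_eng)
epsilon_true = ln(1 + 0.143) = 0.133656
sigma_true * epsilon_true = 258.318 * 0.133656 = 34.53 MPa


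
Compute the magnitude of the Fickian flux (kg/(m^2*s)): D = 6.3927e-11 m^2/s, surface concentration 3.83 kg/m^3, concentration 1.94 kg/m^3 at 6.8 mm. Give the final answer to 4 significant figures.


J = -D * (dC/dx) = D * (C1 - C2) / dx
J = 6.3927e-11 * (3.83 - 1.94) / 6.8e-03
J = 1.777e-08 kg/(m^2*s)


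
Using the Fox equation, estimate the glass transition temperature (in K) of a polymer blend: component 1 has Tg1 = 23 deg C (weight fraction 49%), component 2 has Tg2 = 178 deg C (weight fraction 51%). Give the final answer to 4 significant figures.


1/Tg = w1/Tg1 + w2/Tg2 (in Kelvin)
Tg1 = 296.15 K, Tg2 = 451.15 K
1/Tg = 0.49/296.15 + 0.51/451.15
Tg = 359.1 K


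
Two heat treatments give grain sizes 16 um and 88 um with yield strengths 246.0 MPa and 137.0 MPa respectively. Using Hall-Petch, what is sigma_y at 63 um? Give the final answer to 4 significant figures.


sigma_y = sigma0 + k / sqrt(d)
1/sqrt(d1) = 1/sqrt(1.6e-05) = 250;  1/sqrt(d2) = 106.6
k = (sigma1 - sigma2) / (1/sqrt(d1) - 1/sqrt(d2)) = (246.0 - 137.0) / (250 - 106.6) = 0.760113 MPa*m^0.5
sigma0 = sigma1 - k/sqrt(d1) = 246.0 - 0.760113*250 = 55.9716 MPa
sigma_y(d3) = 55.9716 + 0.760113 / sqrt(6.3e-05) = 151.7 MPa


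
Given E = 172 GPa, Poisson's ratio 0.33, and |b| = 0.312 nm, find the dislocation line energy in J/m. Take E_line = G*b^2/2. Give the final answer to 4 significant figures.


Step 1: G = E / (2*(1+nu))
G = 172 / (2*(1+0.33)) = 64.6617 GPa = 6.46617e+10 Pa
Step 2: E_line = G*b^2/2
b = 0.312 nm = 3.12e-10 m
E_line = 0.5 * 6.46617e+10 * (3.12e-10)^2 = 3.147e-09 J/m


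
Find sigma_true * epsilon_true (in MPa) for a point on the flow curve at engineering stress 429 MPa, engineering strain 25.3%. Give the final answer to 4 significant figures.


sigma_true = sigma_eng * (1 + epsilon_eng)
sigma_true = 429 * (1 + 0.253) = 537.537 MPa
epsilon_true = ln(1 + epsilon_eng)
epsilon_true = ln(1 + 0.253) = 0.225541
sigma_true * epsilon_true = 537.537 * 0.225541 = 121.2 MPa


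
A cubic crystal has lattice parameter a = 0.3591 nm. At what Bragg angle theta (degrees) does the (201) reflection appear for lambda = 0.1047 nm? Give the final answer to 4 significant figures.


d = a / sqrt(h^2+k^2+l^2)
d = 0.3591 / sqrt(5) = 0.160594 nm
lambda = 2*d*sin(theta)  =>  sin(theta) = lambda / (2*d)
sin(theta) = 0.1047 / (2 * 0.160594) = 0.325976
theta = 19.02 deg


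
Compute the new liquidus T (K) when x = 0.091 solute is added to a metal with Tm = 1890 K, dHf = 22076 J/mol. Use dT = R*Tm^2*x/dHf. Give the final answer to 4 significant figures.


dT = R*Tm^2*x / dHf
dT = 8.314 * 1890^2 * 0.091 / 22076
dT = 122.421 K
T_new = 1890 - 122.421 = 1768 K


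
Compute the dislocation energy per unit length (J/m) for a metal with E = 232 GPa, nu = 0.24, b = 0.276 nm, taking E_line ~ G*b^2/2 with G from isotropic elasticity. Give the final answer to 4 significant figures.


Step 1: G = E / (2*(1+nu))
G = 232 / (2*(1+0.24)) = 93.5484 GPa = 9.35484e+10 Pa
Step 2: E_line = G*b^2/2
b = 0.276 nm = 2.76e-10 m
E_line = 0.5 * 9.35484e+10 * (2.76e-10)^2 = 3.563e-09 J/m


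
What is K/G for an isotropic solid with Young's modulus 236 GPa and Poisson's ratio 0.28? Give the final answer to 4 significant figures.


G = E / (2*(1+nu))
G = 236 / (2*(1+0.28)) = 92.1875 GPa
K = E / (3*(1-2*nu))
K = 236 / (3*(1-2*0.28)) = 178.788 GPa
K/G = 178.788 / 92.1875 = 1.939


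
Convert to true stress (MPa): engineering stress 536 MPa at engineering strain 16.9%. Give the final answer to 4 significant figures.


sigma_true = sigma_eng * (1 + epsilon_eng)
sigma_true = 536 * (1 + 0.169)
sigma_true = 626.6 MPa


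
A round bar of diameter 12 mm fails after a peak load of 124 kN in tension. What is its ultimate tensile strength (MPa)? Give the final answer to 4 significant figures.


A0 = pi*(d/2)^2 = pi*(12/2)^2 = 113.097 mm^2
UTS = F_max / A0 = 124*1000 / 113.097
UTS = 1096 MPa


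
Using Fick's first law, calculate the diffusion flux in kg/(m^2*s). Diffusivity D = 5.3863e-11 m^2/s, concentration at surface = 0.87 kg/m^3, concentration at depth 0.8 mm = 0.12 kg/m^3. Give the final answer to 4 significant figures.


J = -D * (dC/dx) = D * (C1 - C2) / dx
J = 5.3863e-11 * (0.87 - 0.12) / 8e-04
J = 5.05e-08 kg/(m^2*s)


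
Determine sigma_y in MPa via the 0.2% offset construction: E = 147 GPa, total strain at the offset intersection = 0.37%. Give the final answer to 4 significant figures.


Offset strain = 0.002
Elastic strain at yield = total_strain - offset = 3.7e-03 - 0.002 = 1.7e-03
sigma_y = E * elastic_strain = 147000 * 1.7e-03
sigma_y = 249.9 MPa


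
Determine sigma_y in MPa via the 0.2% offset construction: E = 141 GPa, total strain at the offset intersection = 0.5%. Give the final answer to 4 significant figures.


Offset strain = 0.002
Elastic strain at yield = total_strain - offset = 5e-03 - 0.002 = 3e-03
sigma_y = E * elastic_strain = 141000 * 3e-03
sigma_y = 423 MPa


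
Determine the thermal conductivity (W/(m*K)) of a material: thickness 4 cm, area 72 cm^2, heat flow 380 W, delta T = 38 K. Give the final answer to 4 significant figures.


k = Q*L / (A*dT)
L = 0.04 m, A = 7.2e-03 m^2
k = 380 * 0.04 / (7.2e-03 * 38)
k = 55.56 W/(m*K)


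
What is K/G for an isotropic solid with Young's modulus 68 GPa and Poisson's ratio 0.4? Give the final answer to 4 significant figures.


G = E / (2*(1+nu))
G = 68 / (2*(1+0.4)) = 24.2857 GPa
K = E / (3*(1-2*nu))
K = 68 / (3*(1-2*0.4)) = 113.333 GPa
K/G = 113.333 / 24.2857 = 4.667


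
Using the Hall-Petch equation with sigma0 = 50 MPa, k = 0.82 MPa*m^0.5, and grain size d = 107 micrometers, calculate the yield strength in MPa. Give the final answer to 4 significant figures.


sigma_y = sigma0 + k / sqrt(d)
d = 107 um = 1.07e-04 m
sigma_y = 50 + 0.82 / sqrt(1.07e-04)
sigma_y = 129.3 MPa


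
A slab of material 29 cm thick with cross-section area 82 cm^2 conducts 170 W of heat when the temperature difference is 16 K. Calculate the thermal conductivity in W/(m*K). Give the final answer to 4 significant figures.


k = Q*L / (A*dT)
L = 0.29 m, A = 8.2e-03 m^2
k = 170 * 0.29 / (8.2e-03 * 16)
k = 375.8 W/(m*K)


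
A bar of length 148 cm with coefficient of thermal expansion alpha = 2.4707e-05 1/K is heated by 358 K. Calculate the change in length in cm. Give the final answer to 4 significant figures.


dL = L0 * alpha * dT
dL = 148 * 2.4707e-05 * 358
dL = 1.309 cm


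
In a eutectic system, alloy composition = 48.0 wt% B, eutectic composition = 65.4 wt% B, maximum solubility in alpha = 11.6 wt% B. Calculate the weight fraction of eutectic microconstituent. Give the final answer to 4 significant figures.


f_primary = (C_e - C0) / (C_e - C_alpha_max)
f_primary = (65.4 - 48.0) / (65.4 - 11.6)
f_primary = 0.32342
f_eutectic = 1 - 0.32342 = 0.6766


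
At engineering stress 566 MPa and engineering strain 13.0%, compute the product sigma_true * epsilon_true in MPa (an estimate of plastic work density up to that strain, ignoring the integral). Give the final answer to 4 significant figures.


sigma_true = sigma_eng * (1 + epsilon_eng)
sigma_true = 566 * (1 + 0.13) = 639.58 MPa
epsilon_true = ln(1 + epsilon_eng)
epsilon_true = ln(1 + 0.13) = 0.122218
sigma_true * epsilon_true = 639.58 * 0.122218 = 78.17 MPa


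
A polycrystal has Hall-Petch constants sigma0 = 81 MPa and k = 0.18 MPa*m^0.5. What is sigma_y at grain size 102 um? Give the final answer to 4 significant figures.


sigma_y = sigma0 + k / sqrt(d)
d = 102 um = 1.02e-04 m
sigma_y = 81 + 0.18 / sqrt(1.02e-04)
sigma_y = 98.82 MPa


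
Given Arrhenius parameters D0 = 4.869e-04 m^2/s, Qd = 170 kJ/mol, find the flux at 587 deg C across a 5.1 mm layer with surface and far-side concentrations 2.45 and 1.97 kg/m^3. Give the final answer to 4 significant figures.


Step 1: D = D0 * exp(-Qd/(R*T))
T = 587 + 273.15 = 860.15 K
D = 4.869e-04 * exp(-170e3 / (8.314 * 860.15)) = 2.30895e-14 m^2/s
Step 2: J = D * (C1 - C2) / dx
J = 2.30895e-14 * (2.45 - 1.97) / 5.1e-03
J = 2.173e-12 kg/(m^2*s)


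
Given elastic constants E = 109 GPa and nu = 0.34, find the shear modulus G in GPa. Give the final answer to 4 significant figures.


G = E / (2*(1+nu))
G = 109 / (2*(1+0.34))
G = 40.67 GPa


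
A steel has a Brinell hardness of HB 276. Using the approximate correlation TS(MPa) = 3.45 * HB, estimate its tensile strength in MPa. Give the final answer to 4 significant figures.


TS (MPa) = 3.45 * HB
TS = 3.45 * 276
TS = 952.2 MPa


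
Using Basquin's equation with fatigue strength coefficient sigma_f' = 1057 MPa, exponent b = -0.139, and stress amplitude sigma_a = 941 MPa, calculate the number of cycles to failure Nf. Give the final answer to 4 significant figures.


sigma_a = sigma_f' * (2*Nf)^b
2*Nf = (sigma_a / sigma_f')^(1/b)
2*Nf = (941 / 1057)^(1/-0.139)
2*Nf = 2.30783
Nf = 1.154 cycles


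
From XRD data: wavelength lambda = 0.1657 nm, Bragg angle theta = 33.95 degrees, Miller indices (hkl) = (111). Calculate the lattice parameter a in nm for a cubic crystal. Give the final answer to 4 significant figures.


d = lambda / (2*sin(theta))
d = 0.1657 / (2*sin(33.95 deg))
d = 0.148352 nm
a = d * sqrt(h^2+k^2+l^2) = 0.148352 * sqrt(3)
a = 0.257 nm


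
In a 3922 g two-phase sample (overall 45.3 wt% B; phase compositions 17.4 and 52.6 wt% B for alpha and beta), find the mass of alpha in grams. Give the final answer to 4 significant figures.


f_alpha = (C_beta - C0) / (C_beta - C_alpha)
f_alpha = (52.6 - 45.3) / (52.6 - 17.4) = 0.207386
m_alpha = f_alpha * m_total = 0.207386 * 3922 = 813.4 g


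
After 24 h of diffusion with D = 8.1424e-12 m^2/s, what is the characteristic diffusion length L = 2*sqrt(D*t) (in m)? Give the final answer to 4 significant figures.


t = 24 hr = 86400 s
Diffusion length = 2*sqrt(D*t)
= 2*sqrt(8.1424e-12 * 86400)
= 1.678e-03 m


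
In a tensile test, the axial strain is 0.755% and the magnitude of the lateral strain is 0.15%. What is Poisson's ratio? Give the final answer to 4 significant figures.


nu = -epsilon_lat / epsilon_axial
Lateral strain is contraction (negative), so using magnitudes:
nu = 0.15 / 0.755
nu = 0.1987


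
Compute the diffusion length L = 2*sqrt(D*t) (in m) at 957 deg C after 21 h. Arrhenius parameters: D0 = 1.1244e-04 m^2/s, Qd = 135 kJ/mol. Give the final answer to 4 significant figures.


Step 1: D = D0 * exp(-Qd/(R*T))
T = 1230.15 K
D = 1.1244e-04 * exp(-135e3 / (8.314 * 1230.15)) = 2.08134e-10 m^2/s
Step 2: L = 2*sqrt(D*t)
t = 21 h = 75600 s
L = 2*sqrt(2.08134e-10 * 75600) = 7.933e-03 m


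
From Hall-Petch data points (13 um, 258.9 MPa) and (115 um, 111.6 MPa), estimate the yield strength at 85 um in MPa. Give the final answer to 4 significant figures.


sigma_y = sigma0 + k / sqrt(d)
1/sqrt(d1) = 1/sqrt(1.3e-05) = 277.35;  1/sqrt(d2) = 93.2505
k = (sigma1 - sigma2) / (1/sqrt(d1) - 1/sqrt(d2)) = (258.9 - 111.6) / (277.35 - 93.2505) = 0.80011 MPa*m^0.5
sigma0 = sigma1 - k/sqrt(d1) = 258.9 - 0.80011*277.35 = 36.9893 MPa
sigma_y(d3) = 36.9893 + 0.80011 / sqrt(8.5e-05) = 123.8 MPa


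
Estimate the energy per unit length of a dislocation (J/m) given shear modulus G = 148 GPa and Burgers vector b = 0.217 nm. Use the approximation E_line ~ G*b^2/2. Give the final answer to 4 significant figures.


E = G*b^2/2
b = 0.217 nm = 2.17e-10 m
G = 148 GPa = 1.48e+11 Pa
E = 0.5 * 1.48e+11 * (2.17e-10)^2
E = 3.485e-09 J/m


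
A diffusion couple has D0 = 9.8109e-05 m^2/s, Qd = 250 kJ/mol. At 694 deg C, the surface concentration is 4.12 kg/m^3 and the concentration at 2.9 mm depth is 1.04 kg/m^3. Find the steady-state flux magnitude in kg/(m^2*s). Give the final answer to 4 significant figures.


Step 1: D = D0 * exp(-Qd/(R*T))
T = 694 + 273.15 = 967.15 K
D = 9.8109e-05 * exp(-250e3 / (8.314 * 967.15)) = 3.08328e-18 m^2/s
Step 2: J = D * (C1 - C2) / dx
J = 3.08328e-18 * (4.12 - 1.04) / 2.9e-03
J = 3.275e-15 kg/(m^2*s)


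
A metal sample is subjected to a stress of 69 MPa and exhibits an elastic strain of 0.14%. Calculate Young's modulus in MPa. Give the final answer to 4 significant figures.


E = sigma / epsilon
epsilon = 0.14% = 1.4e-03
E = 69 / 1.4e-03
E = 49290 MPa


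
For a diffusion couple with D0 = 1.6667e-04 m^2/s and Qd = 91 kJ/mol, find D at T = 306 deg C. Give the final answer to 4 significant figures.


D = D0 * exp(-Qd / (R*T))
T = 579.15 K
D = 1.6667e-04 * exp(-91e3 / (8.314 * 579.15))
D = 1.033e-12 m^2/s


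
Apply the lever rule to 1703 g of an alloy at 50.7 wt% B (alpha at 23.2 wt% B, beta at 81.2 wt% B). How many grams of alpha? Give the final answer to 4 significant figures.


f_alpha = (C_beta - C0) / (C_beta - C_alpha)
f_alpha = (81.2 - 50.7) / (81.2 - 23.2) = 0.525862
m_alpha = f_alpha * m_total = 0.525862 * 1703 = 895.5 g


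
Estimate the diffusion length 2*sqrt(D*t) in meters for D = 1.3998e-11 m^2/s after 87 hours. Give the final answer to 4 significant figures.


t = 87 hr = 313200 s
Diffusion length = 2*sqrt(D*t)
= 2*sqrt(1.3998e-11 * 313200)
= 4.188e-03 m


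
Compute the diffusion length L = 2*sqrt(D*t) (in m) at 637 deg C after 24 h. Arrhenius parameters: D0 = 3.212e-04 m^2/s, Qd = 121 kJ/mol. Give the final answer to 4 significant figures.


Step 1: D = D0 * exp(-Qd/(R*T))
T = 910.15 K
D = 3.212e-04 * exp(-121e3 / (8.314 * 910.15)) = 3.64909e-11 m^2/s
Step 2: L = 2*sqrt(D*t)
t = 24 h = 86400 s
L = 2*sqrt(3.64909e-11 * 86400) = 3.551e-03 m


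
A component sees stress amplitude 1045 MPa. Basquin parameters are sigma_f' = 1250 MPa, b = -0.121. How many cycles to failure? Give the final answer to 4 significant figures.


sigma_a = sigma_f' * (2*Nf)^b
2*Nf = (sigma_a / sigma_f')^(1/b)
2*Nf = (1045 / 1250)^(1/-0.121)
2*Nf = 4.39464
Nf = 2.197 cycles


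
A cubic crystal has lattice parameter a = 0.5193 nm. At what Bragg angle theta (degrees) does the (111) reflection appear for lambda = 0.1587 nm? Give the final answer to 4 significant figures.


d = a / sqrt(h^2+k^2+l^2)
d = 0.5193 / sqrt(3) = 0.299818 nm
lambda = 2*d*sin(theta)  =>  sin(theta) = lambda / (2*d)
sin(theta) = 0.1587 / (2 * 0.299818) = 0.264661
theta = 15.35 deg


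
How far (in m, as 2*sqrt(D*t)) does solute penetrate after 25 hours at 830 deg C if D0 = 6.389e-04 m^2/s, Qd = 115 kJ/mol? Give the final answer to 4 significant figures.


Step 1: D = D0 * exp(-Qd/(R*T))
T = 1103.15 K
D = 6.389e-04 * exp(-115e3 / (8.314 * 1103.15)) = 2.29053e-09 m^2/s
Step 2: L = 2*sqrt(D*t)
t = 25 h = 90000 s
L = 2*sqrt(2.29053e-09 * 90000) = 0.02872 m


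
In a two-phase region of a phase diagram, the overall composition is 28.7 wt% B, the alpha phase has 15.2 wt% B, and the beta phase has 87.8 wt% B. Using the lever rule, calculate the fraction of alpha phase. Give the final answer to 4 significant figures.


f_alpha = (C_beta - C0) / (C_beta - C_alpha)
f_alpha = (87.8 - 28.7) / (87.8 - 15.2)
f_alpha = 0.814


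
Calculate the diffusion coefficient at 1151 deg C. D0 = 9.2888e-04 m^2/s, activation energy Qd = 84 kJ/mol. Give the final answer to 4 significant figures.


D = D0 * exp(-Qd / (R*T))
T = 1424.15 K
D = 9.2888e-04 * exp(-84e3 / (8.314 * 1424.15))
D = 7.708e-07 m^2/s


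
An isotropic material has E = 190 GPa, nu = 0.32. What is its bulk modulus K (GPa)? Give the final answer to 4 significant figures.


K = E / (3*(1-2*nu))
K = 190 / (3*(1-2*0.32))
K = 175.9 GPa


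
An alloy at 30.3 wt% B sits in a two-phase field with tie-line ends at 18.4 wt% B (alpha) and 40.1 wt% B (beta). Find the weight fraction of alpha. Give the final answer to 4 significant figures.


f_alpha = (C_beta - C0) / (C_beta - C_alpha)
f_alpha = (40.1 - 30.3) / (40.1 - 18.4)
f_alpha = 0.4516


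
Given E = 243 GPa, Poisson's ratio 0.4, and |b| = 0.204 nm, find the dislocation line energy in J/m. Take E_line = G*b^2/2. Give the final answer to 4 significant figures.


Step 1: G = E / (2*(1+nu))
G = 243 / (2*(1+0.4)) = 86.7857 GPa = 8.67857e+10 Pa
Step 2: E_line = G*b^2/2
b = 0.204 nm = 2.04e-10 m
E_line = 0.5 * 8.67857e+10 * (2.04e-10)^2 = 1.806e-09 J/m


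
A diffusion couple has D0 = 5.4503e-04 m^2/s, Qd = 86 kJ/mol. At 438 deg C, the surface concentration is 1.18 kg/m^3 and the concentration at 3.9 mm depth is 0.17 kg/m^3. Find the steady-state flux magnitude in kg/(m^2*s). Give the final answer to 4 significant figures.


Step 1: D = D0 * exp(-Qd/(R*T))
T = 438 + 273.15 = 711.15 K
D = 5.4503e-04 * exp(-86e3 / (8.314 * 711.15)) = 2.6267e-10 m^2/s
Step 2: J = D * (C1 - C2) / dx
J = 2.6267e-10 * (1.18 - 0.17) / 3.9e-03
J = 6.802e-08 kg/(m^2*s)


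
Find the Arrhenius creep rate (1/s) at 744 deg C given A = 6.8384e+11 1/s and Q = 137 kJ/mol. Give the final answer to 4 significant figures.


rate = A * exp(-Q / (R*T))
T = 744 + 273.15 = 1017.15 K
rate = 6.8384e+11 * exp(-137e3 / (8.314 * 1017.15))
rate = 62980 1/s


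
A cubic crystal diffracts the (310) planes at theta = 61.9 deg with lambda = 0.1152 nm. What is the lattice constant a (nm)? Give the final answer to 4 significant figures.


d = lambda / (2*sin(theta))
d = 0.1152 / (2*sin(61.9 deg))
d = 0.0652967 nm
a = d * sqrt(h^2+k^2+l^2) = 0.0652967 * sqrt(10)
a = 0.2065 nm


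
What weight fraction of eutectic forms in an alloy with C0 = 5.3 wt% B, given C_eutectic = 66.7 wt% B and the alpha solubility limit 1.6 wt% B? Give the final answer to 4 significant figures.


f_primary = (C_e - C0) / (C_e - C_alpha_max)
f_primary = (66.7 - 5.3) / (66.7 - 1.6)
f_primary = 0.943164
f_eutectic = 1 - 0.943164 = 0.05684


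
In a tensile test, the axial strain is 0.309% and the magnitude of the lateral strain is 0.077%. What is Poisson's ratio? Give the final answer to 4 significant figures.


nu = -epsilon_lat / epsilon_axial
Lateral strain is contraction (negative), so using magnitudes:
nu = 0.077 / 0.309
nu = 0.2492


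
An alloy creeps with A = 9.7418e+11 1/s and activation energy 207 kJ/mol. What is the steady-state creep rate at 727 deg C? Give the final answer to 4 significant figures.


rate = A * exp(-Q / (R*T))
T = 727 + 273.15 = 1000.15 K
rate = 9.7418e+11 * exp(-207e3 / (8.314 * 1000.15))
rate = 15.04 1/s


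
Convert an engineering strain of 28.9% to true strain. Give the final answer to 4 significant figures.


epsilon_true = ln(1 + epsilon_eng)
epsilon_true = ln(1 + 0.289)
epsilon_true = 0.2539


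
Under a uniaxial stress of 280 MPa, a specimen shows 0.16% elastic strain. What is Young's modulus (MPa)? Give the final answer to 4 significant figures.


E = sigma / epsilon
epsilon = 0.16% = 1.6e-03
E = 280 / 1.6e-03
E = 175000 MPa


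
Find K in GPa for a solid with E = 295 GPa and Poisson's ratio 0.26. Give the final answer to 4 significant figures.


K = E / (3*(1-2*nu))
K = 295 / (3*(1-2*0.26))
K = 204.9 GPa


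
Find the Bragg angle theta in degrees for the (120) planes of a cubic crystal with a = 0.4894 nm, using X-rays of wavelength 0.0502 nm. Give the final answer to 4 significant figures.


d = a / sqrt(h^2+k^2+l^2)
d = 0.4894 / sqrt(5) = 0.218866 nm
lambda = 2*d*sin(theta)  =>  sin(theta) = lambda / (2*d)
sin(theta) = 0.0502 / (2 * 0.218866) = 0.114682
theta = 6.585 deg


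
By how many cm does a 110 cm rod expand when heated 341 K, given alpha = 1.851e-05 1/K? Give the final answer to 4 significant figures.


dL = L0 * alpha * dT
dL = 110 * 1.851e-05 * 341
dL = 0.6943 cm


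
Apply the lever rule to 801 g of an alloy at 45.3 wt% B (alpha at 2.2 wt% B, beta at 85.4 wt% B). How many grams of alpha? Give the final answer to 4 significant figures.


f_alpha = (C_beta - C0) / (C_beta - C_alpha)
f_alpha = (85.4 - 45.3) / (85.4 - 2.2) = 0.481971
m_alpha = f_alpha * m_total = 0.481971 * 801 = 386.1 g


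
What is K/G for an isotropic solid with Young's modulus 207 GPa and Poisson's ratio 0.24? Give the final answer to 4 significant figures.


G = E / (2*(1+nu))
G = 207 / (2*(1+0.24)) = 83.4677 GPa
K = E / (3*(1-2*nu))
K = 207 / (3*(1-2*0.24)) = 132.692 GPa
K/G = 132.692 / 83.4677 = 1.59


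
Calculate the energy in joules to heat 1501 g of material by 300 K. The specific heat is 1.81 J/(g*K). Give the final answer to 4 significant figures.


Q = m * cp * dT
Q = 1501 * 1.81 * 300
Q = 815000 J


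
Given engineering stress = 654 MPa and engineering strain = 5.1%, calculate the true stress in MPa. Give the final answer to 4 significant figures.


sigma_true = sigma_eng * (1 + epsilon_eng)
sigma_true = 654 * (1 + 0.051)
sigma_true = 687.4 MPa


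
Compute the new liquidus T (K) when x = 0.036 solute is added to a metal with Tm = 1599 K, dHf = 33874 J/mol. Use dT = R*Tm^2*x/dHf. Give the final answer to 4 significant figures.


dT = R*Tm^2*x / dHf
dT = 8.314 * 1599^2 * 0.036 / 33874
dT = 22.5914 K
T_new = 1599 - 22.5914 = 1576 K


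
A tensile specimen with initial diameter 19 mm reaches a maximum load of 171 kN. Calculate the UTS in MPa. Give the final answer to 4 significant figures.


A0 = pi*(d/2)^2 = pi*(19/2)^2 = 283.529 mm^2
UTS = F_max / A0 = 171*1000 / 283.529
UTS = 603.1 MPa


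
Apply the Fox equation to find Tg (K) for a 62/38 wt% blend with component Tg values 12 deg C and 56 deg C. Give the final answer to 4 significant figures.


1/Tg = w1/Tg1 + w2/Tg2 (in Kelvin)
Tg1 = 285.15 K, Tg2 = 329.15 K
1/Tg = 0.62/285.15 + 0.38/329.15
Tg = 300.4 K


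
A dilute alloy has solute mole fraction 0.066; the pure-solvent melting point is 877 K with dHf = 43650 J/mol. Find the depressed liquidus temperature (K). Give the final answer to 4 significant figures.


dT = R*Tm^2*x / dHf
dT = 8.314 * 877^2 * 0.066 / 43650
dT = 9.66872 K
T_new = 877 - 9.66872 = 867.3 K


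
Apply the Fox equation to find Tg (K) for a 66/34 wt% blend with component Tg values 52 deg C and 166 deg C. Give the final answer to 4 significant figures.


1/Tg = w1/Tg1 + w2/Tg2 (in Kelvin)
Tg1 = 325.15 K, Tg2 = 439.15 K
1/Tg = 0.66/325.15 + 0.34/439.15
Tg = 356.6 K


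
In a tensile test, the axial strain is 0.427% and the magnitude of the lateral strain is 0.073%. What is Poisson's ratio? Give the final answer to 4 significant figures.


nu = -epsilon_lat / epsilon_axial
Lateral strain is contraction (negative), so using magnitudes:
nu = 0.073 / 0.427
nu = 0.171


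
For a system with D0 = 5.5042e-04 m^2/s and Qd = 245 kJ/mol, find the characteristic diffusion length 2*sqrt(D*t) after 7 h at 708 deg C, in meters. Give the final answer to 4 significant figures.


Step 1: D = D0 * exp(-Qd/(R*T))
T = 981.15 K
D = 5.5042e-04 * exp(-245e3 / (8.314 * 981.15)) = 4.97587e-17 m^2/s
Step 2: L = 2*sqrt(D*t)
t = 7 h = 25200 s
L = 2*sqrt(4.97587e-17 * 25200) = 2.24e-06 m


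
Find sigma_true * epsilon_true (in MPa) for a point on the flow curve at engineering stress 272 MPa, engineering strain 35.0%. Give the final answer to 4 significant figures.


sigma_true = sigma_eng * (1 + epsilon_eng)
sigma_true = 272 * (1 + 0.35) = 367.2 MPa
epsilon_true = ln(1 + epsilon_eng)
epsilon_true = ln(1 + 0.35) = 0.300105
sigma_true * epsilon_true = 367.2 * 0.300105 = 110.2 MPa


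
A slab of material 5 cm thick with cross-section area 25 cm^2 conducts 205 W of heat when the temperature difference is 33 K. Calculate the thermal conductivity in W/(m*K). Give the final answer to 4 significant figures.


k = Q*L / (A*dT)
L = 0.05 m, A = 2.5e-03 m^2
k = 205 * 0.05 / (2.5e-03 * 33)
k = 124.2 W/(m*K)


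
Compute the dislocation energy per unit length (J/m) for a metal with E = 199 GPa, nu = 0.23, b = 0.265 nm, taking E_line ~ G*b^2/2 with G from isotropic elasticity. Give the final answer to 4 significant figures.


Step 1: G = E / (2*(1+nu))
G = 199 / (2*(1+0.23)) = 80.8943 GPa = 8.08943e+10 Pa
Step 2: E_line = G*b^2/2
b = 0.265 nm = 2.65e-10 m
E_line = 0.5 * 8.08943e+10 * (2.65e-10)^2 = 2.84e-09 J/m


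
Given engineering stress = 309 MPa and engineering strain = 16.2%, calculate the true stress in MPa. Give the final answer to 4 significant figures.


sigma_true = sigma_eng * (1 + epsilon_eng)
sigma_true = 309 * (1 + 0.162)
sigma_true = 359.1 MPa


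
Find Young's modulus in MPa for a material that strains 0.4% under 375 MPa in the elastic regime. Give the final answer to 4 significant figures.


E = sigma / epsilon
epsilon = 0.4% = 4e-03
E = 375 / 4e-03
E = 93750 MPa


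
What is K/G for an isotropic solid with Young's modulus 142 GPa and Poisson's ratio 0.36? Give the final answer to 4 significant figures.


G = E / (2*(1+nu))
G = 142 / (2*(1+0.36)) = 52.2059 GPa
K = E / (3*(1-2*nu))
K = 142 / (3*(1-2*0.36)) = 169.048 GPa
K/G = 169.048 / 52.2059 = 3.238


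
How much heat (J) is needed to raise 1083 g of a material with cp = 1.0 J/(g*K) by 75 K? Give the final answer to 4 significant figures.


Q = m * cp * dT
Q = 1083 * 1.0 * 75
Q = 81230 J


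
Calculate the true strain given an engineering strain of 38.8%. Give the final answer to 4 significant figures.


epsilon_true = ln(1 + epsilon_eng)
epsilon_true = ln(1 + 0.388)
epsilon_true = 0.3279


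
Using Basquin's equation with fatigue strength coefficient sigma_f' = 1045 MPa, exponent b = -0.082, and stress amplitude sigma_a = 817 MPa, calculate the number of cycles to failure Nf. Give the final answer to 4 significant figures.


sigma_a = sigma_f' * (2*Nf)^b
2*Nf = (sigma_a / sigma_f')^(1/b)
2*Nf = (817 / 1045)^(1/-0.082)
2*Nf = 20.1182
Nf = 10.06 cycles


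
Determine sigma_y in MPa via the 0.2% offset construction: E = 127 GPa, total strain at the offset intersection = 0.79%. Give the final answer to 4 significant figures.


Offset strain = 0.002
Elastic strain at yield = total_strain - offset = 7.9e-03 - 0.002 = 5.9e-03
sigma_y = E * elastic_strain = 127000 * 5.9e-03
sigma_y = 749.3 MPa


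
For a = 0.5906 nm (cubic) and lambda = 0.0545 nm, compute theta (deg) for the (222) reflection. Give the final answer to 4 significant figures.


d = a / sqrt(h^2+k^2+l^2)
d = 0.5906 / sqrt(12) = 0.170492 nm
lambda = 2*d*sin(theta)  =>  sin(theta) = lambda / (2*d)
sin(theta) = 0.0545 / (2 * 0.170492) = 0.159832
theta = 9.197 deg


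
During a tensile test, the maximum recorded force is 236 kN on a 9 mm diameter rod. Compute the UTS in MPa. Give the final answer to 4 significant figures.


A0 = pi*(d/2)^2 = pi*(9/2)^2 = 63.6173 mm^2
UTS = F_max / A0 = 236*1000 / 63.6173
UTS = 3710 MPa


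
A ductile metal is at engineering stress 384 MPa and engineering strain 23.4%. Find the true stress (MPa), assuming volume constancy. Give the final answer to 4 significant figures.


sigma_true = sigma_eng * (1 + epsilon_eng)
sigma_true = 384 * (1 + 0.234)
sigma_true = 473.9 MPa


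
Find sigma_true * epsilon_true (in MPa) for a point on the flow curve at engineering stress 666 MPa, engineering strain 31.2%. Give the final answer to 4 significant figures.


sigma_true = sigma_eng * (1 + epsilon_eng)
sigma_true = 666 * (1 + 0.312) = 873.792 MPa
epsilon_true = ln(1 + epsilon_eng)
epsilon_true = ln(1 + 0.312) = 0.271553
sigma_true * epsilon_true = 873.792 * 0.271553 = 237.3 MPa


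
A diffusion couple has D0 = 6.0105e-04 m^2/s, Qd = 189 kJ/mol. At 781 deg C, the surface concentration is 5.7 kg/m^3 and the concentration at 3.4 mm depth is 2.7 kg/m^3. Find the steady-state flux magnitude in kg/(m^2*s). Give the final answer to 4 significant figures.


Step 1: D = D0 * exp(-Qd/(R*T))
T = 781 + 273.15 = 1054.15 K
D = 6.0105e-04 * exp(-189e3 / (8.314 * 1054.15)) = 2.59031e-13 m^2/s
Step 2: J = D * (C1 - C2) / dx
J = 2.59031e-13 * (5.7 - 2.7) / 3.4e-03
J = 2.286e-10 kg/(m^2*s)


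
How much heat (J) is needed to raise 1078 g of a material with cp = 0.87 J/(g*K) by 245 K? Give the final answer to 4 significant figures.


Q = m * cp * dT
Q = 1078 * 0.87 * 245
Q = 229800 J


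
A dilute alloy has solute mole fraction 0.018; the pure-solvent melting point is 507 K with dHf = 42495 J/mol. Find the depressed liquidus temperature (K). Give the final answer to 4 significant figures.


dT = R*Tm^2*x / dHf
dT = 8.314 * 507^2 * 0.018 / 42495
dT = 0.905233 K
T_new = 507 - 0.905233 = 506.1 K


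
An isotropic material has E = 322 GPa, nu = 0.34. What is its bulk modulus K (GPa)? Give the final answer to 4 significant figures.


K = E / (3*(1-2*nu))
K = 322 / (3*(1-2*0.34))
K = 335.4 GPa


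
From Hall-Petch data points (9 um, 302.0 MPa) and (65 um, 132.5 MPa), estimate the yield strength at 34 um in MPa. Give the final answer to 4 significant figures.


sigma_y = sigma0 + k / sqrt(d)
1/sqrt(d1) = 1/sqrt(9e-06) = 333.333;  1/sqrt(d2) = 124.035
k = (sigma1 - sigma2) / (1/sqrt(d1) - 1/sqrt(d2)) = (302.0 - 132.5) / (333.333 - 124.035) = 0.809848 MPa*m^0.5
sigma0 = sigma1 - k/sqrt(d1) = 302.0 - 0.809848*333.333 = 32.0507 MPa
sigma_y(d3) = 32.0507 + 0.809848 / sqrt(3.4e-05) = 170.9 MPa


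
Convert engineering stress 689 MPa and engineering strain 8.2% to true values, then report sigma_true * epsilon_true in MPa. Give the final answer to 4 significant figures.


sigma_true = sigma_eng * (1 + epsilon_eng)
sigma_true = 689 * (1 + 0.082) = 745.498 MPa
epsilon_true = ln(1 + epsilon_eng)
epsilon_true = ln(1 + 0.082) = 0.0788112
sigma_true * epsilon_true = 745.498 * 0.0788112 = 58.75 MPa


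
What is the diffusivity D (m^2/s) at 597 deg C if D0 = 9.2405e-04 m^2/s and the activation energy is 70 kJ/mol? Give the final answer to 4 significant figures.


D = D0 * exp(-Qd / (R*T))
T = 870.15 K
D = 9.2405e-04 * exp(-70e3 / (8.314 * 870.15))
D = 5.801e-08 m^2/s


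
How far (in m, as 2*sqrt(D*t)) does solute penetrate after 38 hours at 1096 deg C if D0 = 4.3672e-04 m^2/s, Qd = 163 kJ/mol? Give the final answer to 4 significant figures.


Step 1: D = D0 * exp(-Qd/(R*T))
T = 1369.15 K
D = 4.3672e-04 * exp(-163e3 / (8.314 * 1369.15)) = 2.63841e-10 m^2/s
Step 2: L = 2*sqrt(D*t)
t = 38 h = 136800 s
L = 2*sqrt(2.63841e-10 * 136800) = 0.01202 m


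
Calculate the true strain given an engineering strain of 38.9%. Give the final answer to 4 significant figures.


epsilon_true = ln(1 + epsilon_eng)
epsilon_true = ln(1 + 0.389)
epsilon_true = 0.3286


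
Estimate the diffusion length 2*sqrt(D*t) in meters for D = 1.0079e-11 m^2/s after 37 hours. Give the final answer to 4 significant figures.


t = 37 hr = 133200 s
Diffusion length = 2*sqrt(D*t)
= 2*sqrt(1.0079e-11 * 133200)
= 2.317e-03 m


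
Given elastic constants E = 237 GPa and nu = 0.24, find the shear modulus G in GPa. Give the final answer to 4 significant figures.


G = E / (2*(1+nu))
G = 237 / (2*(1+0.24))
G = 95.56 GPa


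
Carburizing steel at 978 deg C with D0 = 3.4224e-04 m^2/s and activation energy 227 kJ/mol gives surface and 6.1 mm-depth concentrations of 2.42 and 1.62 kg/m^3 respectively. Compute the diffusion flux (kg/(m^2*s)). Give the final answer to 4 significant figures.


Step 1: D = D0 * exp(-Qd/(R*T))
T = 978 + 273.15 = 1251.15 K
D = 3.4224e-04 * exp(-227e3 / (8.314 * 1251.15)) = 1.13998e-13 m^2/s
Step 2: J = D * (C1 - C2) / dx
J = 1.13998e-13 * (2.42 - 1.62) / 6.1e-03
J = 1.495e-11 kg/(m^2*s)


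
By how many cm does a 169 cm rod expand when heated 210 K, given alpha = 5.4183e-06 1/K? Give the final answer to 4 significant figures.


dL = L0 * alpha * dT
dL = 169 * 5.4183e-06 * 210
dL = 0.1923 cm


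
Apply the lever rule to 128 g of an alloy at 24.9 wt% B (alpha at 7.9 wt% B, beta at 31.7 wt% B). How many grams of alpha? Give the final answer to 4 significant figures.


f_alpha = (C_beta - C0) / (C_beta - C_alpha)
f_alpha = (31.7 - 24.9) / (31.7 - 7.9) = 0.285714
m_alpha = f_alpha * m_total = 0.285714 * 128 = 36.57 g


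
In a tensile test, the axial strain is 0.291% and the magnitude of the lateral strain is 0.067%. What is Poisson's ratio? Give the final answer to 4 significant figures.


nu = -epsilon_lat / epsilon_axial
Lateral strain is contraction (negative), so using magnitudes:
nu = 0.067 / 0.291
nu = 0.2302


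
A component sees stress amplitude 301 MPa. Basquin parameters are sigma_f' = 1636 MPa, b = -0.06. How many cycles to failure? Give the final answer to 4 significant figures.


sigma_a = sigma_f' * (2*Nf)^b
2*Nf = (sigma_a / sigma_f')^(1/b)
2*Nf = (301 / 1636)^(1/-0.06)
2*Nf = 1.79314e+12
Nf = 8.966e+11 cycles


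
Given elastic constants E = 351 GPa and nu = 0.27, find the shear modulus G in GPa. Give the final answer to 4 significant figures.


G = E / (2*(1+nu))
G = 351 / (2*(1+0.27))
G = 138.2 GPa


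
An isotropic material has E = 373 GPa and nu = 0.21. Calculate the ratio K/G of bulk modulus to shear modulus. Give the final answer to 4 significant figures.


G = E / (2*(1+nu))
G = 373 / (2*(1+0.21)) = 154.132 GPa
K = E / (3*(1-2*nu))
K = 373 / (3*(1-2*0.21)) = 214.368 GPa
K/G = 214.368 / 154.132 = 1.391


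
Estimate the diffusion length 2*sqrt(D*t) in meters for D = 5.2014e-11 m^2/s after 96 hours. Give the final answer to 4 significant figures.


t = 96 hr = 345600 s
Diffusion length = 2*sqrt(D*t)
= 2*sqrt(5.2014e-11 * 345600)
= 8.48e-03 m


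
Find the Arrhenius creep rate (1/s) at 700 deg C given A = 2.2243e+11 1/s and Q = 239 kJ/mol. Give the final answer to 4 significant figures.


rate = A * exp(-Q / (R*T))
T = 700 + 273.15 = 973.15 K
rate = 2.2243e+11 * exp(-239e3 / (8.314 * 973.15))
rate = 0.03298 1/s


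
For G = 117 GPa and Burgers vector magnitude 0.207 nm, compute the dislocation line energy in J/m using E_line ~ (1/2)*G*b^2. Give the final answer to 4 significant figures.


E = G*b^2/2
b = 0.207 nm = 2.07e-10 m
G = 117 GPa = 1.17e+11 Pa
E = 0.5 * 1.17e+11 * (2.07e-10)^2
E = 2.507e-09 J/m


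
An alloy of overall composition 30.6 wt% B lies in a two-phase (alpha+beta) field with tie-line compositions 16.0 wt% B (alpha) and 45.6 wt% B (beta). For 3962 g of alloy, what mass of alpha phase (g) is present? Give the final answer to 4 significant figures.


f_alpha = (C_beta - C0) / (C_beta - C_alpha)
f_alpha = (45.6 - 30.6) / (45.6 - 16.0) = 0.506757
m_alpha = f_alpha * m_total = 0.506757 * 3962 = 2008 g


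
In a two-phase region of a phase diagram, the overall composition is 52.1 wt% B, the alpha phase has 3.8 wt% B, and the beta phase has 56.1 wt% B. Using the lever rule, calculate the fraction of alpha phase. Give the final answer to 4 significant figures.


f_alpha = (C_beta - C0) / (C_beta - C_alpha)
f_alpha = (56.1 - 52.1) / (56.1 - 3.8)
f_alpha = 0.07648


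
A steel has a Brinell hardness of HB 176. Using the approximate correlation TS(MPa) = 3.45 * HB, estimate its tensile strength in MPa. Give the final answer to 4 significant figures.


TS (MPa) = 3.45 * HB
TS = 3.45 * 176
TS = 607.2 MPa


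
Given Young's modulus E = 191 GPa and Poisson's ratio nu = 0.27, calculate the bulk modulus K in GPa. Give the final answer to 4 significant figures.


K = E / (3*(1-2*nu))
K = 191 / (3*(1-2*0.27))
K = 138.4 GPa


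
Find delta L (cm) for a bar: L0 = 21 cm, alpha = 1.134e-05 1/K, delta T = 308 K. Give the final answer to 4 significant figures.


dL = L0 * alpha * dT
dL = 21 * 1.134e-05 * 308
dL = 0.07335 cm


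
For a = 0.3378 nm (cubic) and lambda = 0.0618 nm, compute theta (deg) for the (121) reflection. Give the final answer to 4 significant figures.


d = a / sqrt(h^2+k^2+l^2)
d = 0.3378 / sqrt(6) = 0.137906 nm
lambda = 2*d*sin(theta)  =>  sin(theta) = lambda / (2*d)
sin(theta) = 0.0618 / (2 * 0.137906) = 0.224065
theta = 12.95 deg


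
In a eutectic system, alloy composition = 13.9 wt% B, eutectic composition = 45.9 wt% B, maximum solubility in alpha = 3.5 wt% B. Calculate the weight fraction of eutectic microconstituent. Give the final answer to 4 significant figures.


f_primary = (C_e - C0) / (C_e - C_alpha_max)
f_primary = (45.9 - 13.9) / (45.9 - 3.5)
f_primary = 0.754717
f_eutectic = 1 - 0.754717 = 0.2453
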